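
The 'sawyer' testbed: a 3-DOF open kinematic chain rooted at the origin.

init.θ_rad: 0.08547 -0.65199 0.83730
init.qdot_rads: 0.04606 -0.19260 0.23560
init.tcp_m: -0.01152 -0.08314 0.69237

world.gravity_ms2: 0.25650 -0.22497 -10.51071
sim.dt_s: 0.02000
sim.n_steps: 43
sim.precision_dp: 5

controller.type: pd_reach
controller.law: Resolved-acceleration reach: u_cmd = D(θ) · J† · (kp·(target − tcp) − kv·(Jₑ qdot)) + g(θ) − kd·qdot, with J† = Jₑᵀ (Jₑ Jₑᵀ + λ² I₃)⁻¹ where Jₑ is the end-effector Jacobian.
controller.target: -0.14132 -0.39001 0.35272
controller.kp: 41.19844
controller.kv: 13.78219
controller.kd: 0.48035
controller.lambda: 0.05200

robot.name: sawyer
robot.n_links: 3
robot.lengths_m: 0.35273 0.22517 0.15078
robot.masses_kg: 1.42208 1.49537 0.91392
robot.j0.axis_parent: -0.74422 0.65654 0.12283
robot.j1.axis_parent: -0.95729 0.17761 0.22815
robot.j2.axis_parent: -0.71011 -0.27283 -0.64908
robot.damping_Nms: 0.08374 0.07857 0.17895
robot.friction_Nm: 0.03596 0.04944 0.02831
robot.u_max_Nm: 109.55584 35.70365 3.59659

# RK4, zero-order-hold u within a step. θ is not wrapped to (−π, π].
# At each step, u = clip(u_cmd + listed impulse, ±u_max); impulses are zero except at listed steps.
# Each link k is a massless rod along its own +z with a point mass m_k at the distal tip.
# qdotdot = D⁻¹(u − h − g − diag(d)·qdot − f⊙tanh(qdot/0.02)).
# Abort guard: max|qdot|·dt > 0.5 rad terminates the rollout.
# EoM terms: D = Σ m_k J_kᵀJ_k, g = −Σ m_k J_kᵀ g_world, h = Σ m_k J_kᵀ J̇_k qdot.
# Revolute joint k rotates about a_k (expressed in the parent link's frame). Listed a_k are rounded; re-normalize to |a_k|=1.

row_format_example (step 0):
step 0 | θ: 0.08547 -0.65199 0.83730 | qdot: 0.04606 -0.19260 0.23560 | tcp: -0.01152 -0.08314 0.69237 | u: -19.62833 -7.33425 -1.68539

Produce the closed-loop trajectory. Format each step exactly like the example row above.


step 1 | θ: 0.08564 -0.66670 0.84737 | qdot: -0.03037 -1.26378 0.70309 | tcp: -0.01236 -0.08659 0.69074 | u: -13.80425 -4.05876 -1.40701
step 2 | θ: 0.08406 -0.69652 0.85434 | qdot: -0.12827 -1.73060 0.05653 | tcp: -0.01555 -0.09590 0.68721 | u: -8.07566 -1.41944 -0.64913
step 3 | θ: 0.08071 -0.73513 0.85844 | qdot: -0.20818 -2.12470 0.31278 | tcp: -0.02056 -0.10895 0.68212 | u: -4.11086 0.45627 -0.49386
step 4 | θ: 0.07598 -0.77882 0.86021 | qdot: -0.26552 -2.25955 -0.06724 | tcp: -0.02686 -0.12418 0.67564 | u: -0.42277 2.01514 -0.05654
step 5 | θ: 0.07037 -0.82547 0.86099 | qdot: -0.29467 -2.39862 0.07374 | tcp: -0.03398 -0.14044 0.66788 | u: 2.01970 3.14024 0.03562
step 6 | θ: 0.06442 -0.87344 0.85942 | qdot: -0.30091 -2.41358 -0.16363 | tcp: -0.04157 -0.15701 0.65901 | u: 4.20389 4.09065 0.29933
step 7 | θ: 0.05851 -0.92203 0.85742 | qdot: -0.28942 -2.44846 -0.05498 | tcp: -0.04927 -0.17324 0.64918 | u: 5.50668 4.76827 0.33874
step 8 | θ: 0.05296 -0.97046 0.85423 | qdot: -0.26506 -2.40279 -0.24793 | tcp: -0.05688 -0.18878 0.63857 | u: 6.68420 5.35490 0.52428
step 9 | θ: 0.04796 -1.01822 0.85005 | qdot: -0.23430 -2.37698 -0.18361 | tcp: -0.06425 -0.20338 0.62737 | u: 7.24087 5.75808 0.54847
step 10 | θ: 0.04359 -1.06493 0.84515 | qdot: -0.20103 -2.30117 -0.30001 | tcp: -0.07127 -0.21687 0.61578 | u: 7.72327 6.10394 0.66174
step 11 | θ: 0.03987 -1.11026 0.83972 | qdot: -0.17014 -2.23504 -0.25445 | tcp: -0.07789 -0.22919 0.60395 | u: 7.83094 6.33313 0.67518
step 12 | θ: 0.03672 -1.15392 0.83398 | qdot: -0.14313 -2.13637 -0.31948 | tcp: -0.08409 -0.24031 0.59207 | u: 7.92443 6.52812 0.74471
step 13 | θ: 0.03405 -1.19568 0.82809 | qdot: -0.12257 -2.04288 -0.28102 | tcp: -0.08987 -0.25028 0.58027 | u: 7.81791 6.65101 0.75194
step 14 | θ: 0.03174 -1.23537 0.82219 | qdot: -0.10800 -1.92925 -0.31291 | tcp: -0.09526 -0.25916 0.56867 | u: 7.74407 6.75575 0.79607
step 15 | θ: 0.02964 -1.27284 0.81640 | qdot: -0.10018 -1.82050 -0.27789 | tcp: -0.10029 -0.26704 0.55737 | u: 7.58018 6.81719 0.80080
step 16 | θ: 0.02765 -1.30803 0.81078 | qdot: -0.09757 -1.70112 -0.28980 | tcp: -0.10499 -0.27403 0.54645 | u: 7.47197 6.87046 0.83073
step 17 | θ: 0.02567 -1.34091 0.80541 | qdot: -0.09997 -1.58807 -0.25794 | tcp: -0.10941 -0.28023 0.53595 | u: 7.33220 6.89796 0.83513
step 18 | θ: 0.02360 -1.37149 0.80031 | qdot: -0.10560 -1.47127 -0.25882 | tcp: -0.11356 -0.28573 0.52590 | u: 7.25050 6.92258 0.85712
step 19 | θ: 0.02140 -1.39982 0.79552 | qdot: -0.11397 -1.36223 -0.23059 | tcp: -0.11749 -0.29062 0.51634 | u: 7.16229 6.93157 0.86194
step 20 | θ: 0.01902 -1.42597 0.79102 | qdot: -0.12356 -1.25389 -0.22598 | tcp: -0.12120 -0.29500 0.50726 | u: 7.12314 6.94009 0.87916
step 21 | θ: 0.01644 -1.45005 0.78684 | qdot: -0.13400 -1.15401 -0.20163 | tcp: -0.12472 -0.29893 0.49866 | u: 7.08491 6.93874 0.88433
step 22 | θ: 0.01365 -1.47216 0.78294 | qdot: -0.14417 -1.05732 -0.19473 | tcp: -0.12807 -0.30248 0.49054 | u: 7.08325 6.93787 0.89828
step 23 | θ: 0.01067 -1.49243 0.77933 | qdot: -0.15391 -0.96903 -0.17413 | tcp: -0.13125 -0.30570 0.48288 | u: 7.08253 6.93049 0.90346
step 24 | θ: 0.00750 -1.51097 0.77598 | qdot: -0.16251 -0.88506 -0.16666 | tcp: -0.13428 -0.30864 0.47566 | u: 7.10682 6.92389 0.91487
step 25 | θ: 0.00418 -1.52791 0.77289 | qdot: -0.17000 -0.80891 -0.14947 | tcp: -0.13717 -0.31133 0.46886 | u: 7.12999 6.91288 0.91970
step 26 | θ: 0.00072 -1.54338 0.77002 | qdot: -0.17597 -0.73734 -0.14226 | tcp: -0.13991 -0.31380 0.46247 | u: 7.16911 6.90272 0.92900
step 27 | θ: -0.00285 -1.55749 0.76738 | qdot: -0.18060 -0.67275 -0.12803 | tcp: -0.14253 -0.31609 0.45646 | u: 7.20511 6.88953 0.93326
step 28 | θ: -0.00649 -1.57035 0.76493 | qdot: -0.18368 -0.61253 -0.12148 | tcp: -0.14502 -0.31821 0.45081 | u: 7.25064 6.87721 0.94076
step 29 | θ: -0.01018 -1.58206 0.76266 | qdot: -0.18546 -0.55835 -0.10975 | tcp: -0.14738 -0.32018 0.44551 | u: 7.29173 6.86282 0.94434
step 30 | θ: -0.01389 -1.59273 0.76056 | qdot: -0.18585 -0.50810 -0.10399 | tcp: -0.14963 -0.32201 0.44054 | u: 7.33809 6.84930 0.95031
step 31 | θ: -0.01760 -1.60245 0.75862 | qdot: -0.18511 -0.46297 -0.09435 | tcp: -0.15176 -0.32373 0.43587 | u: 7.37944 6.83441 0.95321
step 32 | θ: -0.02128 -1.61130 0.75682 | qdot: -0.18324 -0.42127 -0.08938 | tcp: -0.15378 -0.32533 0.43150 | u: 7.42334 6.82038 0.95790
step 33 | θ: -0.02492 -1.61936 0.75514 | qdot: -0.18049 -0.38385 -0.08147 | tcp: -0.15569 -0.32683 0.42740 | u: 7.46219 6.80550 0.96018
step 34 | θ: -0.02849 -1.62670 0.75359 | qdot: -0.17688 -0.34934 -0.07724 | tcp: -0.15750 -0.32824 0.42356 | u: 7.50196 6.79148 0.96381
step 35 | θ: -0.03198 -1.63338 0.75213 | qdot: -0.17262 -0.31838 -0.07077 | tcp: -0.15921 -0.32956 0.41996 | u: 7.53697 6.77698 0.96556
step 36 | θ: -0.03539 -1.63947 0.75078 | qdot: -0.16777 -0.28986 -0.06721 | tcp: -0.16082 -0.33080 0.41659 | u: 7.57196 6.76332 0.96834
step 37 | θ: -0.03869 -1.64502 0.74951 | qdot: -0.16249 -0.26425 -0.06195 | tcp: -0.16234 -0.33196 0.41343 | u: 7.60268 6.74947 0.96965
step 38 | θ: -0.04188 -1.65007 0.74832 | qdot: -0.15684 -0.24069 -0.05898 | tcp: -0.16378 -0.33305 0.41048 | u: 7.63286 6.73643 0.97176
step 39 | θ: -0.04495 -1.65468 0.74721 | qdot: -0.15095 -0.21950 -0.05475 | tcp: -0.16513 -0.33407 0.40772 | u: 7.65934 6.72340 0.97274
step 40 | θ: -0.04791 -1.65888 0.74615 | qdot: -0.14485 -0.20001 -0.05229 | tcp: -0.16640 -0.33503 0.40514 | u: 7.68501 6.71116 0.97433
step 41 | θ: -0.05074 -1.66271 0.74516 | qdot: -0.13867 -0.18245 -0.04892 | tcp: -0.16760 -0.33593 0.40273 | u: 7.70756 6.69906 0.97506
step 42 | θ: -0.05345 -1.66620 0.74422 | qdot: -0.13243 -0.16631 -0.04690 | tcp: -0.16872 -0.33677 0.40047 | u: 7.72918 6.68770 0.97624
step 43 | θ: -0.05604 -1.66939 0.74332 | qdot: -0.12620 -0.15173 -0.04426 | tcp: -0.16977 -0.33757 0.39837


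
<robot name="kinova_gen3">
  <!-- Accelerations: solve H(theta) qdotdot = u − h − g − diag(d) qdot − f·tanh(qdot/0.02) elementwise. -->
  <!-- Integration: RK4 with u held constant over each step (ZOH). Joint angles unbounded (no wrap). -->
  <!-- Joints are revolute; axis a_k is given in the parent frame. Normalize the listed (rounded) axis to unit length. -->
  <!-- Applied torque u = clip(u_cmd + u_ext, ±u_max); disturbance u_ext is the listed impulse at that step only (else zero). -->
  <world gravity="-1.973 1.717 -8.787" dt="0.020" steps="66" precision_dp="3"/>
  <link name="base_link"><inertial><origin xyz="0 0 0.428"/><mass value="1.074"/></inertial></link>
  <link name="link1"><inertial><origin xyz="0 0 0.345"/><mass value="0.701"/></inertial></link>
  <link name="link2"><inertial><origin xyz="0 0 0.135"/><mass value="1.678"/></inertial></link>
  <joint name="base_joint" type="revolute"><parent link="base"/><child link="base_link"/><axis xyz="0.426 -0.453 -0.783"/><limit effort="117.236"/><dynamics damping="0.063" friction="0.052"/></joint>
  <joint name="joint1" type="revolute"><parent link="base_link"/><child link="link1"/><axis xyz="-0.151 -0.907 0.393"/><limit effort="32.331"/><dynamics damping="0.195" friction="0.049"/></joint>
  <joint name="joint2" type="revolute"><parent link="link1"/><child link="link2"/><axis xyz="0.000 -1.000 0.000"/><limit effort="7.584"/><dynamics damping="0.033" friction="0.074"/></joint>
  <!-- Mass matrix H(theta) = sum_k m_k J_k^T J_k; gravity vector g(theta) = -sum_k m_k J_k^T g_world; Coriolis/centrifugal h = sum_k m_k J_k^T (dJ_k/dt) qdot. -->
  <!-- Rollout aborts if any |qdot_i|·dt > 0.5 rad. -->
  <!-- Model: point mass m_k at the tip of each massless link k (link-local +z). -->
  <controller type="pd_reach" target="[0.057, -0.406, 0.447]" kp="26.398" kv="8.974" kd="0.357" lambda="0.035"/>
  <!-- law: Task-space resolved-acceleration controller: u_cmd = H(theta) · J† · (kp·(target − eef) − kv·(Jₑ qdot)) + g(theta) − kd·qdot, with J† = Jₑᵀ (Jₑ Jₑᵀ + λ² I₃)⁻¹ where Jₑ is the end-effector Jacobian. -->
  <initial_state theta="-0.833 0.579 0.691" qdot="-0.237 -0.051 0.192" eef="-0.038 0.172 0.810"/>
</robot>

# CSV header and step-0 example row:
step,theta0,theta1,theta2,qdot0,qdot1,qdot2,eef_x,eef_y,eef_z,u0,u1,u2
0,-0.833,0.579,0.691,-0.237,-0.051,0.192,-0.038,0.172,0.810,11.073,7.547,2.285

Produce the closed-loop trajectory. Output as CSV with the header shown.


step,theta0,theta1,theta2,qdot0,qdot1,qdot2,eef_x,eef_y,eef_z,u0,u1,u2
1,-0.835,0.575,0.719,0.001,-0.319,2.592,-0.038,0.171,0.808,10.077,6.003,0.830
2,-0.835,0.572,0.773,0.048,0.008,2.855,-0.040,0.167,0.804,8.941,4.725,0.329
3,-0.833,0.575,0.831,0.105,0.306,2.929,-0.043,0.160,0.798,7.519,3.731,-0.036
4,-0.832,0.585,0.888,0.077,0.687,2.778,-0.047,0.152,0.791,5.722,2.934,-0.262
5,-0.832,0.605,0.939,-0.103,1.212,2.425,-0.053,0.142,0.784,3.552,2.305,-0.368
6,-0.839,0.637,0.982,-0.519,1.967,1.804,-0.058,0.130,0.775,1.487,1.781,-0.351
7,-0.855,0.685,1.010,-1.113,2.868,1.021,-0.064,0.117,0.766,0.576,1.253,-0.301
8,-0.882,0.750,1.024,-1.589,3.557,0.473,-0.068,0.103,0.754,1.065,0.701,-0.396
9,-0.916,0.824,1.033,-1.705,3.796,0.403,-0.069,0.086,0.742,1.878,0.179,-0.691
10,-0.948,0.899,1.042,-1.559,3.763,0.511,-0.069,0.069,0.728,2.325,-0.350,-1.030
11,-0.977,0.973,1.052,-1.319,3.662,0.529,-0.067,0.051,0.713,2.391,-0.927,-1.294
12,-1.001,1.046,1.062,-1.062,3.560,0.430,-0.064,0.033,0.698,2.212,-1.539,-1.475
13,-1.020,1.116,1.069,-0.818,3.463,0.262,-0.061,0.014,0.683,1.893,-2.159,-1.595
14,-1.034,1.184,1.072,-0.596,3.369,0.066,-0.058,-0.004,0.668,1.502,-2.763,-1.673
15,-1.044,1.250,1.072,-0.389,3.248,-0.033,-0.054,-0.022,0.653,1.079,-3.328,-1.770
16,-1.049,1.314,1.071,-0.206,3.121,-0.087,-0.051,-0.039,0.637,0.656,-3.851,-1.865
17,-1.052,1.375,1.068,-0.065,3.018,-0.228,-0.047,-0.056,0.622,0.253,-4.330,-1.900
18,-1.052,1.434,1.062,0.047,2.919,-0.382,-0.044,-0.072,0.607,-0.111,-4.754,-1.908
19,-1.050,1.492,1.053,0.133,2.818,-0.525,-0.041,-0.087,0.592,-0.428,-5.120,-1.903
20,-1.047,1.547,1.042,0.202,2.709,-0.639,-0.038,-0.102,0.577,-0.708,-5.427,-1.894
21,-1.042,1.600,1.028,0.255,2.595,-0.731,-0.035,-0.115,0.563,-0.949,-5.679,-1.882
22,-1.037,1.651,1.013,0.293,2.479,-0.805,-0.032,-0.128,0.549,-1.152,-5.880,-1.865
23,-1.031,1.699,0.996,0.318,2.361,-0.864,-0.029,-0.140,0.535,-1.317,-6.035,-1.845
24,-1.024,1.745,0.978,0.331,2.243,-0.909,-0.026,-0.151,0.522,-1.447,-6.149,-1.822
25,-1.018,1.789,0.960,0.335,2.125,-0.943,-0.023,-0.161,0.510,-1.544,-6.226,-1.798
26,-1.011,1.830,0.941,0.331,2.010,-0.967,-0.020,-0.170,0.499,-1.611,-6.273,-1.772
27,-1.004,1.869,0.921,0.319,1.896,-0.985,-0.017,-0.178,0.488,-1.652,-6.293,-1.745
28,-0.998,1.906,0.902,0.303,1.786,-0.996,-0.014,-0.186,0.477,-1.670,-6.292,-1.718
29,-0.992,1.940,0.882,0.282,1.680,-1.003,-0.012,-0.193,0.467,-1.668,-6.274,-1.691
30,-0.987,1.973,0.862,0.258,1.578,-1.006,-0.009,-0.199,0.458,-1.650,-6.242,-1.664
31,-0.982,2.004,0.842,0.231,1.480,-1.007,-0.006,-0.204,0.450,-1.617,-6.200,-1.637
32,-0.978,2.032,0.822,0.204,1.387,-1.005,-0.004,-0.209,0.442,-1.574,-6.151,-1.610
33,-0.974,2.059,0.802,0.175,1.299,-1.001,-0.001,-0.214,0.435,-1.522,-6.097,-1.585
34,-0.971,2.084,0.782,0.148,1.215,-0.996,0.002,-0.218,0.428,-1.463,-6.040,-1.561
35,-0.968,2.108,0.762,0.120,1.137,-0.989,0.004,-0.222,0.422,-1.399,-5.983,-1.537
36,-0.966,2.130,0.742,0.094,1.063,-0.982,0.007,-0.225,0.417,-1.333,-5.925,-1.515
37,-0.964,2.150,0.723,0.070,0.994,-0.973,0.009,-0.228,0.412,-1.264,-5.869,-1.494
38,-0.963,2.170,0.704,0.047,0.930,-0.964,0.012,-0.231,0.407,-1.195,-5.815,-1.475
39,-0.962,2.188,0.684,0.026,0.870,-0.953,0.014,-0.233,0.403,-1.127,-5.764,-1.456
40,-0.962,2.204,0.665,0.008,0.813,-0.939,0.016,-0.235,0.399,-1.063,-5.716,-1.440
41,-0.962,2.220,0.647,-0.006,0.761,-0.922,0.019,-0.237,0.395,-1.008,-5.672,-1.425
42,-0.962,2.235,0.629,-0.017,0.712,-0.905,0.021,-0.239,0.392,-0.959,-5.631,-1.411
43,-0.963,2.249,0.611,-0.027,0.668,-0.889,0.023,-0.240,0.389,-0.915,-5.594,-1.396
44,-0.963,2.262,0.593,-0.034,0.627,-0.874,0.024,-0.241,0.387,-0.873,-5.560,-1.382
45,-0.964,2.274,0.576,-0.041,0.589,-0.859,0.026,-0.243,0.384,-0.834,-5.530,-1.369
46,-0.965,2.285,0.559,-0.046,0.554,-0.843,0.028,-0.244,0.382,-0.796,-5.503,-1.356
47,-0.966,2.296,0.542,-0.050,0.521,-0.827,0.029,-0.245,0.380,-0.761,-5.479,-1.344
48,-0.967,2.306,0.526,-0.052,0.490,-0.810,0.031,-0.246,0.379,-0.727,-5.458,-1.333
49,-0.968,2.315,0.510,-0.054,0.461,-0.791,0.032,-0.246,0.377,-0.695,-5.440,-1.323
50,-0.969,2.324,0.494,-0.054,0.433,-0.772,0.034,-0.247,0.376,-0.665,-5.424,-1.313
51,-0.970,2.333,0.479,-0.054,0.408,-0.753,0.035,-0.248,0.374,-0.638,-5.411,-1.304
52,-0.971,2.341,0.464,-0.052,0.383,-0.732,0.036,-0.249,0.373,-0.612,-5.401,-1.295
53,-0.972,2.348,0.450,-0.050,0.360,-0.711,0.037,-0.249,0.372,-0.589,-5.392,-1.287
54,-0.973,2.355,0.436,-0.047,0.338,-0.689,0.038,-0.250,0.371,-0.569,-5.385,-1.280
55,-0.974,2.362,0.422,-0.044,0.317,-0.666,0.038,-0.250,0.370,-0.550,-5.380,-1.273
56,-0.975,2.368,0.409,-0.040,0.296,-0.643,0.039,-0.251,0.369,-0.534,-5.375,-1.266
57,-0.975,2.373,0.397,-0.035,0.276,-0.619,0.040,-0.251,0.369,-0.521,-5.372,-1.259
58,-0.976,2.379,0.385,-0.031,0.257,-0.595,0.040,-0.251,0.368,-0.510,-5.368,-1.253
59,-0.977,2.384,0.373,-0.026,0.239,-0.572,0.041,-0.252,0.367,-0.501,-5.366,-1.246
60,-0.977,2.388,0.362,-0.020,0.221,-0.548,0.041,-0.252,0.367,-0.494,-5.363,-1.240
61,-0.977,2.393,0.351,-0.016,0.204,-0.524,0.041,-0.252,0.367,-0.489,-5.360,-1.234
62,-0.978,2.396,0.341,-0.011,0.187,-0.500,0.041,-0.253,0.366,-0.486,-5.356,-1.228
63,-0.978,2.400,0.331,-0.006,0.170,-0.477,0.041,-0.253,0.366,-0.483,-5.352,-1.221
64,-0.978,2.403,0.322,-0.002,0.154,-0.455,0.041,-0.253,0.366,-0.482,-5.348,-1.215
65,-0.978,2.406,0.313,0.002,0.139,-0.432,0.041,-0.254,0.366,-0.481,-5.343,-1.209
66,-0.978,2.409,0.305,0.005,0.124,-0.410,0.041,-0.254,0.365,,,


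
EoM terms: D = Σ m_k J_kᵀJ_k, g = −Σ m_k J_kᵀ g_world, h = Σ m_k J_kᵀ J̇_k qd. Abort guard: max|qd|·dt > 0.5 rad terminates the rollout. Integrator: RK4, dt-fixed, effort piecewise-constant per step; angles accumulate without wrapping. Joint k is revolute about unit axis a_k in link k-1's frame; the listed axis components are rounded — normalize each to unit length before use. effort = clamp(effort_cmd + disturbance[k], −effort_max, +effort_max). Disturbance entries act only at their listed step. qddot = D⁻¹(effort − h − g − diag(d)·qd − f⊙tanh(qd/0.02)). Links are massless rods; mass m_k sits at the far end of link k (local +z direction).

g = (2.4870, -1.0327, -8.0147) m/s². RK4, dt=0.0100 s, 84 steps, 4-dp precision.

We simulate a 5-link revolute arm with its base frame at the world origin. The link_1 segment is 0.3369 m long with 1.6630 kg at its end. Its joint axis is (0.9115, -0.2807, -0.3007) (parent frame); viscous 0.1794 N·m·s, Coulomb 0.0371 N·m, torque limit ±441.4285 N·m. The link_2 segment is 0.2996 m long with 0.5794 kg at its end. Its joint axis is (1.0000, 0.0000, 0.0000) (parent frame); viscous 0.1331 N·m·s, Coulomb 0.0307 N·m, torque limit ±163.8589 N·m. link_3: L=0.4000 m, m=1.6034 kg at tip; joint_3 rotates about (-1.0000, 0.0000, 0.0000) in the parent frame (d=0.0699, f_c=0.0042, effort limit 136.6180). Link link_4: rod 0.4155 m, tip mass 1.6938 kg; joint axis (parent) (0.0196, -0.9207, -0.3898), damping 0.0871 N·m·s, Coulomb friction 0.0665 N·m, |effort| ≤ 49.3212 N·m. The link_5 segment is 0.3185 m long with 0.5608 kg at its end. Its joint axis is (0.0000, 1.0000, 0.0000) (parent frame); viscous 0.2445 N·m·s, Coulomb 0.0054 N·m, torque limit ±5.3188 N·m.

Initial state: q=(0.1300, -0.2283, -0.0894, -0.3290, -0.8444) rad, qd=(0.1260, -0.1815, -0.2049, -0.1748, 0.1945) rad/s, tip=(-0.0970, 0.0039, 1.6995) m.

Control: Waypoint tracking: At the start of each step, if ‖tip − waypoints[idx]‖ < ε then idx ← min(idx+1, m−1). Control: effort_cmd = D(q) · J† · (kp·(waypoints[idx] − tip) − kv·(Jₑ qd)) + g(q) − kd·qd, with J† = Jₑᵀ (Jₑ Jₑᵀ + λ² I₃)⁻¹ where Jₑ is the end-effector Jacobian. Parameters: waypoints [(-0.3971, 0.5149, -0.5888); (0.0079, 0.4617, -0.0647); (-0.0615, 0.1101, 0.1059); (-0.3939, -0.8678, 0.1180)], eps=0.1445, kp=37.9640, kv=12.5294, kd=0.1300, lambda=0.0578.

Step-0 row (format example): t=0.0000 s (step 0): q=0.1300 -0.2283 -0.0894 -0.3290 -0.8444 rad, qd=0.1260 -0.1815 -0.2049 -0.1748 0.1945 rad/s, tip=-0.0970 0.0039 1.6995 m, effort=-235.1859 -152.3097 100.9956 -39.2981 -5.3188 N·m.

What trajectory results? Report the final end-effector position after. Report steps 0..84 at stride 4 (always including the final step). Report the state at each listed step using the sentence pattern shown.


t=0.0400 s (step 4): q=0.1043 -0.2549 -0.1412 -0.4225 -1.0882 rad, qd=-1.4708 -0.8097 -2.1422 -3.6718 -10.4879 rad/s, tip=-0.0906 0.0148 1.6575 m, effort=-135.8859 -90.5624 59.1899 -12.4446 -5.3188 N·m.
t=0.0800 s (step 8): q=0.0138 -0.2763 -0.2467 -0.5604 -1.5580 rad, qd=-2.9364 -0.2035 -2.9966 -2.7573 -12.2312 rad/s, tip=-0.0707 0.0521 1.5477 m, effort=-28.3826 -24.9766 16.3059 10.3384 -4.9577 N·m.
t=0.1200 s (step 12): q=-0.1157 -0.2752 -0.3716 -0.6201 -2.0329 rad, qd=-3.3526 0.1362 -3.1896 -0.0809 -11.3638 rad/s, tip=-0.0419 0.1096 1.3990 m, effort=60.8599 27.7487 -16.6511 23.7331 -2.1905 N·m.
t=0.1600 s (step 16): q=-0.2381 -0.2784 -0.4991 -0.5587 -2.4641 rad, qd=-2.5934 -0.4801 -3.2102 3.2734 -10.2602 rad/s, tip=-0.0077 0.1799 1.2394 m, effort=134.4481 63.1021 -37.5705 38.2232 0.9805 N·m.
t=0.2000 s (step 20): q=-0.3051 -0.3385 -0.6366 -0.3417 -2.8593 rad, qd=-0.3673 -3.1576 -3.9278 7.5289 -9.6497 rad/s, tip=0.0378 0.2465 1.1002 m, effort=168.4555 56.8277 -37.7484 49.3212 4.0152 N·m.
t=0.2400 s (step 24): q=-0.2764 -0.5724 -0.8810 0.0394 -3.2015 rad, qd=0.3479 -7.1147 -8.6879 11.3584 -6.2037 rad/s, tip=0.0848 0.2792 1.0226 m, effort=-66.2651 -23.6529 -10.9615 -12.7678 5.3188 N·m.
t=0.2800 s (step 28): q=-0.3226 -0.8100 -1.2698 0.4957 -3.3407 rad, qd=-2.3922 -4.5744 -10.0456 11.3571 -1.2829 rad/s, tip=0.0876 0.2756 0.9639 m, effort=-55.5606 -29.6984 10.5203 -4.0222 5.0828 N·m.
t=0.3200 s (step 32): q=-0.4407 -0.9511 -1.6618 0.9546 -3.3399 rad, qd=-3.2004 -2.8357 -9.5897 11.6210 0.9401 rad/s, tip=0.0575 0.2637 0.8604 m, effort=-31.7140 -23.6425 20.0540 3.5602 2.7526 N·m.
t=0.3600 s (step 36): q=-0.5544 -1.0737 -2.0448 1.4254 -3.2864 rad, qd=-2.1911 -3.9776 -9.7063 11.7939 1.5608 rad/s, tip=0.0204 0.2589 0.7218 m, effort=-8.5137 -12.0473 20.3088 4.1779 0.8997 N·m.
t=0.4000 s (step 40): q=-0.6011 -1.3296 -2.4347 1.8797 -3.2255 rad, qd=-0.2512 -9.3258 -9.4358 10.6597 1.3472 rad/s, tip=-0.0098 0.2662 0.5755 m, effort=-9.4566 -12.7959 19.6411 8.0668 -0.4375 N·m.
t=0.4400 s (step 44): q=-0.6275 -1.7837 -2.7600 2.2794 -3.2071 rad, qd=-1.9844 -11.9781 -6.4934 9.6932 -0.7710 rad/s, tip=-0.0235 0.2868 0.4469 m, effort=-26.5094 -14.7256 15.9085 6.2849 -1.5260 N·m.
t=0.4800 s (step 48): q=-0.7880 -2.1892 -2.9514 2.6931 -3.2894 rad, qd=-5.7611 -7.7418 -3.1060 11.2371 -3.1280 rad/s, tip=-0.0367 0.3271 0.3362 m, effort=14.3758 4.2072 -8.4430 -5.8921 -2.0122 N·m.
t=0.5200 s (step 52): q=-1.0406 -2.4034 -3.0056 3.1678 -3.4298 rad, qd=-6.2485 -3.3379 0.4279 12.1682 -3.5750 rad/s, tip=-0.0692 0.3834 0.2039 m, effort=62.7074 24.5166 -33.8754 -9.9570 -0.6305 N·m.
t=0.5600 s (step 56): q=-1.2509 -2.4923 -2.9245 3.6421 -3.5636 rad, qd=-4.0466 -1.5124 3.3866 11.3004 -3.2007 rad/s, tip=-0.0998 0.4090 0.0390 m, effort=80.3388 32.6946 -41.6024 -6.5499 2.0595 N·m.
t=0.6000 s (step 60): q=-1.3610 -2.5409 -2.7577 4.0501 -3.6951 rad, qd=-1.5888 -0.8718 4.6836 8.7520 -3.4380 rad/s, tip=-0.1050 0.3899 -0.1130 m, effort=43.1231 17.6714 -21.3329 -11.3219 4.3029 N·m.
t=0.6400 s (step 64): q=-1.3999 -2.5480 -2.5640 4.3254 -3.8253 rad, qd=-0.6078 0.6615 4.9131 5.0305 -2.8937 rad/s, tip=-0.0909 0.3603 -0.2262 m, effort=12.7721 5.4070 -6.1074 -11.2447 4.7080 N·m.
t=0.6800 s (step 68): q=-1.4233 -2.4900 -2.3685 4.4707 -3.9165 rad, qd=-0.6309 2.1329 4.8433 2.4779 -1.6442 rad/s, tip=-0.0824 0.3474 -0.3050 m, effort=12.5733 4.6112 -6.6915 -6.1632 3.8945 N·m.
t=0.7200 s (step 72): q=-1.4529 -2.3871 -2.1777 4.5412 -3.9597 rad, qd=-0.8581 2.9221 4.6902 1.1970 -0.5779 rad/s, tip=-0.0886 0.3491 -0.3613 m, effort=15.6870 5.2013 -8.3475 -3.2325 2.9944 N·m.
t=0.7600 s (step 76): q=-1.4914 -2.2622 -1.9934 4.5754 -3.9682 rad, qd=-1.0533 3.2681 4.5247 0.5844 0.0962 rad/s, tip=-0.1058 0.3585 -0.4037 m, effort=17.9863 5.5818 -9.2051 -2.0015 2.3377 N·m.
t=0.8000 s (step 80): q=-1.5361 -2.1288 -1.8156 4.5921 -3.9562 rad, qd=-1.1716 3.3737 4.3648 0.2840 0.4675 rad/s, tip=-0.1287 0.3713 -0.4374 m, effort=19.6063 5.8441 -9.5229 -1.6517 1.8956 N·m.
t=0.8400 s (step 84): q=-1.5841 -1.9941 -1.6441 4.6000 -3.9333 rad, qd=-1.2205 3.3444 4.2037 0.1280 0.6585 rad/s, tip=-0.1536 0.3853 -0.4652 m.
final tip position (m): -0.1536 0.3853 -0.4652


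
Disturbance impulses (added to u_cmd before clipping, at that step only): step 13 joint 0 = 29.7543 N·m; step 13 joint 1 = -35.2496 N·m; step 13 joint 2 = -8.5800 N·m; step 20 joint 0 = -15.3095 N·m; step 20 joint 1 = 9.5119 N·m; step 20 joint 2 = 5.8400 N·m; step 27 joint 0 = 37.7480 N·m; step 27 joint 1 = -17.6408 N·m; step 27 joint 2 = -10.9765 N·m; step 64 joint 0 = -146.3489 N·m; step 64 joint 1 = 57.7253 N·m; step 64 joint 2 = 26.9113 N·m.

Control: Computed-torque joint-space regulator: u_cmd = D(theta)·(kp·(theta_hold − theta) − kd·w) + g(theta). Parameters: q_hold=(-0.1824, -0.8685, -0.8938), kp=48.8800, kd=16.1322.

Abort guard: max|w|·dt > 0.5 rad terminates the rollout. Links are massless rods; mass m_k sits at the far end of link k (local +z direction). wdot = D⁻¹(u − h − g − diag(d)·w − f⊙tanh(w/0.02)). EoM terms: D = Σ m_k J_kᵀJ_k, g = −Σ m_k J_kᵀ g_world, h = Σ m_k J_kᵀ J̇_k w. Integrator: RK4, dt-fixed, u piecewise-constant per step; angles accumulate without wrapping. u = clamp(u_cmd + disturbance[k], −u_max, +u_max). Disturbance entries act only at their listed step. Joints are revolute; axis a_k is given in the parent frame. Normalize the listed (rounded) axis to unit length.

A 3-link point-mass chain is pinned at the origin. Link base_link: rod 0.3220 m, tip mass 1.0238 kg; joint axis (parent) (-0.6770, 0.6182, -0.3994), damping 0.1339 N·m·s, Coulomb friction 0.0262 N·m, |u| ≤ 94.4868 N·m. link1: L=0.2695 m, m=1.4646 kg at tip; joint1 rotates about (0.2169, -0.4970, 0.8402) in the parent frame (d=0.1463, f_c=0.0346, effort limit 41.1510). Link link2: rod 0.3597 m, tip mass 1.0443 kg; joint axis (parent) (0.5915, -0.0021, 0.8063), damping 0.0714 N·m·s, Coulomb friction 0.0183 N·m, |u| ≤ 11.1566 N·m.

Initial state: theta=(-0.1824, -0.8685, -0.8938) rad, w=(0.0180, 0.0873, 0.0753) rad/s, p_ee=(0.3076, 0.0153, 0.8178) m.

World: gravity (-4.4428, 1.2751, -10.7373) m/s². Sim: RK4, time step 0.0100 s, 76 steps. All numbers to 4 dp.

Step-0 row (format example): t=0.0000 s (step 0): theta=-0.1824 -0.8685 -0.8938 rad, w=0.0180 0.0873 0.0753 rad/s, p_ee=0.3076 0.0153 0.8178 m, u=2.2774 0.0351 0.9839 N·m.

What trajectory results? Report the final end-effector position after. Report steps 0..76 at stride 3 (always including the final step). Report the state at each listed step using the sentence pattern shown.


t=0.0300 s (step 3): theta=-0.1820 -0.8665 -0.8923 rad, w=0.0077 0.0488 0.0279 rad/s, p_ee=0.3069 0.0158 0.8183 m, u=2.2384 0.1742 1.0356 N·m.
t=0.0600 s (step 6): theta=-0.1819 -0.8654 -0.8918 rad, w=0.0025 0.0223 0.0092 rad/s, p_ee=0.3065 0.0161 0.8186 m, u=2.2086 0.2647 1.0668 N·m.
t=0.0900 s (step 9): theta=-0.1819 -0.8650 -0.8916 rad, w=0.0002 0.0064 0.0030 rad/s, p_ee=0.3064 0.0162 0.8187 m, u=2.1865 0.3189 1.0845 N·m.
t=0.1200 s (step 12): theta=-0.1819 -0.8650 -0.8916 rad, w=-0.0006 -0.0011 -0.0007 rad/s, p_ee=0.3064 0.0162 0.8187 m, u=2.1709 0.3478 1.0945 N·m.
t=0.1500 s (step 15): theta=-0.1795 -0.8927 -0.8668 rad, w=0.1423 -1.5934 1.3698 rad/s, p_ee=0.3133 0.0110 0.8163 m, u=-2.1163 5.3708 2.3558 N·m.
t=0.1800 s (step 18): theta=-0.1762 -0.9277 -0.8392 rad, w=0.0769 -0.8092 0.5580 rad/s, p_ee=0.3225 0.0044 0.8124 m, u=-0.6893 3.6560 1.9669 N·m.
t=0.2100 s (step 21): theta=-0.1747 -0.9444 -0.8234 rad, w=0.0250 -0.3138 1.2973 rad/s, p_ee=0.3264 0.0011 0.8110 m, u=2.7794 0.9837 0.7365 N·m.
t=0.2400 s (step 24): theta=-0.1744 -0.9493 -0.7972 rad, w=-0.0040 -0.0417 0.5282 rad/s, p_ee=0.3244 -0.0007 0.8139 m, u=2.5633 0.7800 0.8749 N·m.
t=0.2700 s (step 27): theta=-0.1748 -0.9484 -0.7878 rad, w=-0.0160 0.0856 0.1408 rad/s, p_ee=0.3227 -0.0011 0.8156 m, u=40.1509 -16.9635 -10.0184 N·m.
t=0.3000 s (step 30): theta=-0.1717 -0.9476 -0.8230 rad, w=0.1050 0.0462 -1.1266 rad/s, p_ee=0.3289 0.0017 0.8098 m, u=-2.4343 2.8288 2.3475 N·m.
t=0.3300 s (step 33): theta=-0.1693 -0.9455 -0.8485 rad, w=0.0584 0.0911 -0.6181 rad/s, p_ee=0.3330 0.0040 0.8057 m, u=-0.9141 2.0577 1.9046 N·m.
t=0.3600 s (step 36): theta=-0.1681 -0.9423 -0.8623 rad, w=0.0235 0.1185 -0.3252 rad/s, p_ee=0.3345 0.0056 0.8040 m, u=0.1030 1.5432 1.6186 N·m.
t=0.3900 s (step 39): theta=-0.1677 -0.9385 -0.8693 rad, w=0.0003 0.1343 -0.1570 rad/s, p_ee=0.3344 0.0067 0.8036 m, u=0.7771 1.1984 1.4332 N·m.
t=0.4200 s (step 42): theta=-0.1679 -0.9343 -0.8724 rad, w=-0.0138 0.1415 -0.0604 rad/s, p_ee=0.3334 0.0076 0.8041 m, u=1.2185 0.9665 1.3126 N·m.
t=0.4500 s (step 45): theta=-0.1685 -0.9300 -0.8734 rad, w=-0.0221 0.1436 -0.0111 rad/s, p_ee=0.3319 0.0083 0.8050 m, u=1.5097 0.8102 1.2352 N·m.
t=0.4800 s (step 48): theta=-0.1692 -0.9257 -0.8735 rad, w=-0.0277 0.1450 -0.0009 rad/s, p_ee=0.3302 0.0089 0.8060 m, u=1.7033 0.7046 1.1893 N·m.
t=0.5100 s (step 51): theta=-0.1701 -0.9214 -0.8735 rad, w=-0.0303 0.1418 0.0000 rad/s, p_ee=0.3284 0.0094 0.8072 m, u=1.8328 0.6332 1.1603 N·m.
t=0.5400 s (step 54): theta=-0.1710 -0.9172 -0.8735 rad, w=-0.0309 0.1350 -0.0001 rad/s, p_ee=0.3266 0.0099 0.8082 m, u=1.9200 0.5845 1.1411 N·m.
t=0.5700 s (step 57): theta=-0.1720 -0.9133 -0.8735 rad, w=-0.0300 0.1260 -0.0004 rad/s, p_ee=0.3248 0.0103 0.8093 m, u=1.9790 0.5510 1.1284 N·m.
t=0.6000 s (step 60): theta=-0.1728 -0.9097 -0.8735 rad, w=-0.0285 0.1162 -0.0007 rad/s, p_ee=0.3232 0.0107 0.8102 m, u=2.0191 0.5277 1.1200 N·m.
t=0.6300 s (step 63): theta=-0.1737 -0.9064 -0.8736 rad, w=-0.0265 0.1062 -0.0010 rad/s, p_ee=0.3217 0.0110 0.8111 m, u=2.0466 0.5113 1.1144 N·m.
t=0.6600 s (step 66): theta=-0.1913 -0.8685 -0.9426 rad, w=-0.9821 2.1253 -3.9089 rad/s, p_ee=0.3100 0.0130 0.8120 m, u=15.9656 -5.4493 -0.4131 N·m.
t=0.6900 s (step 69): theta=-0.2128 -0.8207 -1.0253 rad, w=-0.4974 1.1322 -1.7974 rad/s, p_ee=0.2945 0.0148 0.8133 m, u=11.4402 -3.5812 0.0014 N·m.
t=0.7200 s (step 72): theta=-0.2233 -0.7966 -1.0604 rad, w=-0.2302 0.5248 -0.6545 rad/s, p_ee=0.2857 0.0153 0.8149 m, u=8.4001 -2.2720 0.3332 N·m.
t=0.7500 s (step 75): theta=-0.2277 -0.7865 -1.0703 rad, w=-0.0758 0.1759 -0.0662 rad/s, p_ee=0.2813 0.0153 0.8162 m, u=6.3431 -1.3859 0.5843 N·m.
t=0.7600 s (step 76): theta=-0.2283 -0.7851 -1.0704 rad, w=-0.0407 0.1009 0.0453 rad/s, p_ee=0.2805 0.0153 0.8166 m.
final p_ee position (m): 0.2805 0.0153 0.8166


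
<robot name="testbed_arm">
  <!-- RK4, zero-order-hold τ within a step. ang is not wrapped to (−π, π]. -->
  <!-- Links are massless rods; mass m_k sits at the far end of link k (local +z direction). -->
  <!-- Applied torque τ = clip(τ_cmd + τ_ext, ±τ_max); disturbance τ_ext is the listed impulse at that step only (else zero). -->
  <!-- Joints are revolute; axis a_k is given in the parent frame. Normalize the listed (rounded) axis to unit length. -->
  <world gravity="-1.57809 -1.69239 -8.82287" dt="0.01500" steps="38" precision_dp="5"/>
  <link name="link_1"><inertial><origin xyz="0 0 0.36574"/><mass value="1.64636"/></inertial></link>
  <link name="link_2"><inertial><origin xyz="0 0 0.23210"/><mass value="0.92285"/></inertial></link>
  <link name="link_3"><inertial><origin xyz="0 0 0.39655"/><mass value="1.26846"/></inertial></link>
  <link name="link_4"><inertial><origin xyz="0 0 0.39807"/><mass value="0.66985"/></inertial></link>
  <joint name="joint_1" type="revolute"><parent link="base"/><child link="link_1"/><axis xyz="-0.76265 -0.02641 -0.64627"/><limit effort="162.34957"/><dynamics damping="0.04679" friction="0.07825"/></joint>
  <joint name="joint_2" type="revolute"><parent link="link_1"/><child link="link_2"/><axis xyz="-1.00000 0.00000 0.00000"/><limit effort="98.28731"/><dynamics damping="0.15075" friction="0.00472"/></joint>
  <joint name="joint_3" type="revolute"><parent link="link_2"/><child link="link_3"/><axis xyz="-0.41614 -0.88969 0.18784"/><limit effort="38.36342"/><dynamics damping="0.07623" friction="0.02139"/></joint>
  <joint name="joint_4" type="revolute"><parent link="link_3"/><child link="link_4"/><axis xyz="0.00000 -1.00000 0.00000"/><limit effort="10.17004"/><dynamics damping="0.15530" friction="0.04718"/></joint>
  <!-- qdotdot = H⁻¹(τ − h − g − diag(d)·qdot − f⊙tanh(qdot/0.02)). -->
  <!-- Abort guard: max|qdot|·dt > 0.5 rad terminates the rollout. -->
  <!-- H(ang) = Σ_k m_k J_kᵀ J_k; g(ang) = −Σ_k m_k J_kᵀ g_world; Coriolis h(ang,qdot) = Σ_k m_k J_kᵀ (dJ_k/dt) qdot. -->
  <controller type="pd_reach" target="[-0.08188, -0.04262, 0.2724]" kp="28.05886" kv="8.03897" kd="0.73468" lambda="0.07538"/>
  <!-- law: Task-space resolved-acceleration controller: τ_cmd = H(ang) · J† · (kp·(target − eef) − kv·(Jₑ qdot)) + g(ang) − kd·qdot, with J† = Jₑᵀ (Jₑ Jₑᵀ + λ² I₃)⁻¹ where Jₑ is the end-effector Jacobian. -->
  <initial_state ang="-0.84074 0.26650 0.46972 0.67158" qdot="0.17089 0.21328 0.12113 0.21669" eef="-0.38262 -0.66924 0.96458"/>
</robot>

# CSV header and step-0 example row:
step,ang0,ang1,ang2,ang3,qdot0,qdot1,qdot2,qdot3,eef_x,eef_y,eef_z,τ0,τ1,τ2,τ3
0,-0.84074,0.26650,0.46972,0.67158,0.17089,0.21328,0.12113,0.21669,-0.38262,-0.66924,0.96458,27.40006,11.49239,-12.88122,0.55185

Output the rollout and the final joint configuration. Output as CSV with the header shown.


step,ang0,ang1,ang2,ang3,qdot0,qdot1,qdot2,qdot3,eef_x,eef_y,eef_z,τ0,τ1,τ2,τ3
1,-0.83801,0.27230,0.46442,0.68965,0.19544,0.55384,-0.81665,2.16543,-0.38579,-0.66351,0.96279,25.83943,10.31222,-11.67435,-1.11276
2,-0.83423,0.28124,0.44804,0.73031,0.31018,0.63442,-1.35958,3.23680,-0.38777,-0.65564,0.95889,23.75391,9.11717,-10.49082,-1.86319
3,-0.82848,0.29041,0.42532,0.78315,0.45636,0.58600,-1.66582,3.79684,-0.38870,-0.64590,0.95423,21.41088,7.94192,-9.35700,-2.11848
4,-0.82056,0.29846,0.39909,0.84215,0.59877,0.48867,-1.83155,4.06349,-0.38873,-0.63455,0.94945,19.03721,6.82492,-8.31032,-2.12066
5,-0.81067,0.30500,0.37100,0.90386,0.72031,0.38456,-1.91325,4.16316,-0.38800,-0.62182,0.94480,16.78925,5.79734,-7.37382,-2.00522
6,-0.79915,0.31007,0.34209,0.96635,0.81514,0.29254,-1.94359,4.16884,-0.38665,-0.60797,0.94032,14.75566,4.87827,-6.55412,-1.84612
7,-0.78641,0.31390,0.31296,1.02853,0.88338,0.21889,-1.94139,4.12280,-0.38479,-0.59323,0.93596,12.97493,4.07576,-5.84653,-1.68244
8,-0.77283,0.31676,0.28404,1.08980,0.92789,0.16374,-1.91756,4.04960,-0.38251,-0.57782,0.93162,11.45343,3.38981,-5.24031,-1.53359
9,-0.75873,0.31892,0.25558,1.14988,0.95244,0.12469,-1.87855,3.96350,-0.37989,-0.56195,0.92719,10.17917,2.81523,-4.72235,-1.40802
10,-0.74438,0.32059,0.22780,1.20862,0.96085,0.09856,-1.82827,3.87266,-0.37698,-0.54580,0.92257,9.13092,2.34386,-4.27935,-1.30817
11,-0.73000,0.32195,0.20083,1.26601,0.95656,0.08227,-1.76917,3.78164,-0.37383,-0.52951,0.91766,8.28372,1.96610,-3.89896,-1.23328
12,-0.71576,0.32311,0.17480,1.32204,0.94250,0.07319,-1.70286,3.69282,-0.37047,-0.51322,0.91238,7.61217,1.67187,-3.57024,-1.18099
13,-0.70179,0.32418,0.14982,1.37677,0.92111,0.06920,-1.63043,3.60728,-0.36693,-0.49702,0.90669,7.09212,1.45129,-3.28384,-1.14824
14,-0.68817,0.32521,0.12596,1.43024,0.89436,0.06867,-1.55268,3.52532,-0.36325,-0.48103,0.90053,6.70152,1.29497,-3.03191,-1.13180
15,-0.67499,0.32625,0.10330,1.48251,0.86382,0.07041,-1.47018,3.44682,-0.35942,-0.46530,0.89389,6.42071,1.19424,-2.80801,-1.12853
16,-0.66228,0.32733,0.08190,1.53362,0.83075,0.07360,-1.38338,3.37137,-0.35547,-0.44989,0.88676,6.23250,1.14123,-2.60689,-1.13552
17,-0.65008,0.32847,0.06184,1.58363,0.79612,0.07769,-1.29264,3.29847,-0.35142,-0.43486,0.87912,6.12197,1.12888,-2.42437,-1.15013
18,-0.63841,0.32967,0.04317,1.63255,0.76070,0.08233,-1.19825,3.22758,-0.34726,-0.42024,0.87101,6.07633,1.15091,-2.25708,-1.17005
19,-0.62726,0.33094,0.02594,1.68043,0.72509,0.08738,-1.10042,3.15814,-0.34301,-0.40605,0.86243,6.08463,1.20178,-2.10242,-1.19326
20,-0.61665,0.33229,0.01020,1.72727,0.68975,0.09279,-0.99937,3.08964,-0.33868,-0.39232,0.85341,6.13756,1.27664,-1.95834,-1.21801
21,-0.60657,0.33373,-0.00400,1.77310,0.65503,0.09862,-0.89526,3.02161,-0.33426,-0.37905,0.84398,6.22725,1.37125,-1.82328,-1.24281
22,-0.59700,0.33525,-0.01662,1.81790,0.62121,0.10499,-0.78825,2.95363,-0.32977,-0.36625,0.83419,6.34702,1.48190,-1.69609,-1.26640
23,-0.58792,0.33688,-0.02762,1.86168,0.58850,0.11208,-0.67845,2.88535,-0.32521,-0.35393,0.82406,6.49123,1.60539,-1.57591,-1.28771
24,-0.57933,0.33862,-0.03695,1.90444,0.55704,0.12008,-0.56601,2.81645,-0.32058,-0.34207,0.81364,6.65513,1.73894,-1.46214,-1.30584
25,-0.57120,0.34049,-0.04457,1.94616,0.52696,0.12923,-0.45102,2.74669,-0.31588,-0.33067,0.80297,6.83472,1.88012,-1.35440,-1.32005
26,-0.56351,0.34250,-0.05045,1.98682,0.49834,0.13974,-0.33361,2.67585,-0.31113,-0.31972,0.79209,7.02660,2.02684,-1.25248,-1.32970
27,-0.55624,0.34469,-0.05455,2.02642,0.47126,0.15187,-0.21388,2.60378,-0.30632,-0.30922,0.78104,7.22786,2.17723,-1.15634,-1.33431
28,-0.54936,0.34706,-0.05684,2.06492,0.44576,0.16584,-0.09194,2.53035,-0.30146,-0.29913,0.76988,7.43601,2.32964,-1.06605,-1.33346
29,-0.54286,0.34967,-0.05729,2.10232,0.42164,0.18238,0.03146,2.45570,-0.29655,-0.28946,0.75863,7.64947,2.48288,-0.98027,-1.32699
30,-0.53671,0.35256,-0.05589,2.13859,0.39817,0.20313,0.15420,2.38038,-0.29160,-0.28019,0.74734,7.86802,2.63635,-0.89472,-1.31509
31,-0.53089,0.35577,-0.05264,2.17372,0.37672,0.22587,0.27938,2.30322,-0.28661,-0.27128,0.73605,8.08650,2.78712,-0.81723,-1.29674
32,-0.52539,0.35934,-0.04749,2.20768,0.35728,0.25089,0.40680,2.22432,-0.28159,-0.26274,0.72479,8.30335,2.93395,-0.74808,-1.27189
33,-0.52016,0.36331,-0.04042,2.24045,0.33981,0.27846,0.53622,2.14380,-0.27655,-0.25453,0.71360,8.51699,3.07559,-0.68764,-1.24054
34,-0.51518,0.36771,-0.03139,2.27200,0.32431,0.30878,0.66744,2.06176,-0.27150,-0.24664,0.70250,8.72578,3.21067,-0.63642,-1.20269
35,-0.51041,0.37258,-0.02038,2.30231,0.31081,0.34206,0.80024,1.97830,-0.26645,-0.23905,0.69153,8.92789,3.33774,-0.59501,-1.15838
36,-0.50583,0.37798,-0.00737,2.33136,0.29934,0.37844,0.93441,1.89354,-0.26142,-0.23175,0.68071,9.12133,3.45518,-0.56412,-1.10766
37,-0.50141,0.38395,0.00766,2.35913,0.28994,0.41805,1.06972,1.80760,-0.25641,-0.22471,0.67005,9.30386,3.56121,-0.54453,-1.05063
38,-0.49712,0.39053,0.02473,2.38560,0.28267,0.46099,1.20592,1.72060,-0.25144,-0.21792,0.65958,,,,
# final ang (rad): -0.49712 0.39053 0.02473 2.38560


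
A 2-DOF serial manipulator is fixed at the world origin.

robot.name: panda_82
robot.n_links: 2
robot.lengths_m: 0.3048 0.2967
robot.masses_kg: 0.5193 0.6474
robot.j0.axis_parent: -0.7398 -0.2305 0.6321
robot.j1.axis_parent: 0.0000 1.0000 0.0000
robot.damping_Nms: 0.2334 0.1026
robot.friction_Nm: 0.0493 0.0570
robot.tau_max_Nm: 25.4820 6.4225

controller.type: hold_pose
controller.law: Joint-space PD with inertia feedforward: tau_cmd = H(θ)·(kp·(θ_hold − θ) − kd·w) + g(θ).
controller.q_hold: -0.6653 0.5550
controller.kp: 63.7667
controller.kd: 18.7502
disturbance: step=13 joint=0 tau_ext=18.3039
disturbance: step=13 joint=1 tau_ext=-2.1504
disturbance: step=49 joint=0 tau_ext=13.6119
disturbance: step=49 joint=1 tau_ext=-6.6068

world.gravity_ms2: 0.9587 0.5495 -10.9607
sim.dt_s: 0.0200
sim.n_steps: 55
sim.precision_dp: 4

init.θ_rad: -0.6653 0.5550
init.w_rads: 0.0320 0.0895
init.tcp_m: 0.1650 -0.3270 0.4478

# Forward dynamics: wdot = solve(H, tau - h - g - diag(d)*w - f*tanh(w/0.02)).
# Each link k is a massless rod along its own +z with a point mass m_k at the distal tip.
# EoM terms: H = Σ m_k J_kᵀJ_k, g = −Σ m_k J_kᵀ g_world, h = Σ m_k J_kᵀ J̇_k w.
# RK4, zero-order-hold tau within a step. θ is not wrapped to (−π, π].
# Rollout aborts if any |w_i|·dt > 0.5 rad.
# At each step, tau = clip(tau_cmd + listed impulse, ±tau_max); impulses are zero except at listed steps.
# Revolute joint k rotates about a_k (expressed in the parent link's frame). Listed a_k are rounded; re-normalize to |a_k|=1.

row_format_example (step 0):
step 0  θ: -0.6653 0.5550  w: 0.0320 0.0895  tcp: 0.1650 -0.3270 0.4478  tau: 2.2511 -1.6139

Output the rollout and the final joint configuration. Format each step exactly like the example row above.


step 1  θ: -0.6649 0.5562  w: 0.0130 0.0314  tcp: 0.1653 -0.3268 0.4477  tau: 2.2942 -1.5656
step 2  θ: -0.6647 0.5565  w: 0.0039 0.0040  tcp: 0.1654 -0.3267 0.4477  tau: 2.3150 -1.5417
step 3  θ: -0.6646 0.5565  w: 0.0009 -0.0008  tcp: 0.1654 -0.3267 0.4477  tau: 2.3239 -1.5380
step 4  θ: -0.6646 0.5565  w: -0.0002 -0.0013  tcp: 0.1654 -0.3267 0.4477  tau: 2.3280 -1.5379
step 5  θ: -0.6646 0.5565  w: -0.0007 -0.0013  tcp: 0.1653 -0.3267 0.4477  tau: 2.3300 -1.5380
step 6  θ: -0.6647 0.5565  w: -0.0009 -0.0012  tcp: 0.1653 -0.3267 0.4477  tau: 2.3310 -1.5381
step 7  θ: -0.6647 0.5564  w: -0.0010 -0.0012  tcp: 0.1653 -0.3267 0.4477  tau: 2.3315 -1.5381
step 8  θ: -0.6647 0.5564  w: -0.0010 -0.0012  tcp: 0.1653 -0.3267 0.4477  tau: 2.3319 -1.5380
step 9  θ: -0.6647 0.5564  w: -0.0010 -0.0012  tcp: 0.1653 -0.3267 0.4477  tau: 2.3321 -1.5379
step 10  θ: -0.6647 0.5564  w: -0.0009 -0.0011  tcp: 0.1653 -0.3268 0.4477  tau: 2.3323 -1.5379
step 11  θ: -0.6648 0.5563  w: -0.0009 -0.0011  tcp: 0.1653 -0.3268 0.4477  tau: 2.3324 -1.5378
step 12  θ: -0.6648 0.5563  w: -0.0009 -0.0011  tcp: 0.1653 -0.3268 0.4477  tau: 2.3326 -1.5377
step 13  θ: -0.6648 0.5563  w: -0.0008 -0.0011  tcp: 0.1653 -0.3268 0.4477  tau: 20.6366 -3.6881
step 14  θ: -0.6475 0.5562  w: 1.7244 -0.0054  tcp: 0.1670 -0.3192 0.4525  tau: -4.7253 -0.7030
step 15  θ: -0.6201 0.5561  w: 1.0237 -0.0063  tcp: 0.1695 -0.3070 0.4599  tau: -2.4182 -0.9706
step 16  θ: -0.6042 0.5560  w: 0.5621 -0.0061  tcp: 0.1709 -0.2999 0.4641  tau: -0.8625 -1.1519
step 17  θ: -0.5960 0.5559  w: 0.2608 -0.0048  tcp: 0.1715 -0.2962 0.4663  tau: 0.1872 -1.2755
step 18  θ: -0.5927 0.5558  w: 0.0669 -0.0034  tcp: 0.1717 -0.2947 0.4672  tau: 0.8960 -1.3596
step 19  θ: -0.5926 0.5558  w: -0.0515 -0.0010  tcp: 0.1717 -0.2946 0.4672  tau: 1.3600 -1.4163
step 20  θ: -0.5943 0.5558  w: -0.1182 0.0012  tcp: 0.1716 -0.2954 0.4668  tau: 1.6506 -1.4527
step 21  θ: -0.5970 0.5558  w: -0.1568 0.0018  tcp: 0.1714 -0.2967 0.4660  tau: 1.8473 -1.4768
step 22  θ: -0.6004 0.5558  w: -0.1768 0.0020  tcp: 0.1711 -0.2982 0.4652  tau: 1.9806 -1.4930
step 23  θ: -0.6040 0.5559  w: -0.1848 0.0021  tcp: 0.1708 -0.2998 0.4642  tau: 2.0710 -1.5042
step 24  θ: -0.6077 0.5559  w: -0.1852 0.0021  tcp: 0.1706 -0.3015 0.4632  tau: 2.1325 -1.5118
step 25  θ: -0.6114 0.5560  w: -0.1807 0.0021  tcp: 0.1703 -0.3031 0.4623  tau: 2.1744 -1.5171
step 26  θ: -0.6149 0.5560  w: -0.1733 0.0020  tcp: 0.1700 -0.3047 0.4613  tau: 2.2031 -1.5208
step 27  θ: -0.6183 0.5560  w: -0.1644 0.0019  tcp: 0.1697 -0.3062 0.4604  tau: 2.2228 -1.5234
step 28  θ: -0.6215 0.5561  w: -0.1547 0.0018  tcp: 0.1694 -0.3076 0.4596  tau: 2.2365 -1.5253
step 29  θ: -0.6245 0.5561  w: -0.1447 0.0017  tcp: 0.1691 -0.3090 0.4588  tau: 2.2460 -1.5266
step 30  θ: -0.6272 0.5561  w: -0.1349 0.0016  tcp: 0.1689 -0.3102 0.4580  tau: 2.2527 -1.5277
step 31  θ: -0.6298 0.5562  w: -0.1254 0.0015  tcp: 0.1687 -0.3114 0.4573  tau: 2.2575 -1.5284
step 32  θ: -0.6323 0.5562  w: -0.1163 0.0014  tcp: 0.1685 -0.3125 0.4567  tau: 2.2609 -1.5290
step 33  θ: -0.6345 0.5562  w: -0.1077 0.0013  tcp: 0.1683 -0.3135 0.4560  tau: 2.2634 -1.5295
step 34  θ: -0.6366 0.5563  w: -0.0996 0.0012  tcp: 0.1681 -0.3144 0.4555  tau: 2.2654 -1.5299
step 35  θ: -0.6385 0.5563  w: -0.0921 0.0011  tcp: 0.1679 -0.3152 0.4550  tau: 2.2668 -1.5302
step 36  θ: -0.6403 0.5563  w: -0.0851 0.0010  tcp: 0.1677 -0.3160 0.4545  tau: 2.2680 -1.5305
step 37  θ: -0.6419 0.5563  w: -0.0786 0.0009  tcp: 0.1676 -0.3167 0.4540  tau: 2.2689 -1.5307
step 38  θ: -0.6434 0.5563  w: -0.0726 0.0009  tcp: 0.1674 -0.3174 0.4536  tau: 2.2697 -1.5309
step 39  θ: -0.6448 0.5563  w: -0.0670 0.0008  tcp: 0.1673 -0.3180 0.4532  tau: 2.2704 -1.5311
step 40  θ: -0.6461 0.5564  w: -0.0618 0.0008  tcp: 0.1672 -0.3186 0.4529  tau: 2.2709 -1.5313
step 41  θ: -0.6473 0.5564  w: -0.0571 0.0007  tcp: 0.1671 -0.3191 0.4525  tau: 2.2715 -1.5314
step 42  θ: -0.6484 0.5564  w: -0.0527 0.0007  tcp: 0.1670 -0.3196 0.4522  tau: 2.2720 -1.5316
step 43  θ: -0.6494 0.5564  w: -0.0486 0.0006  tcp: 0.1669 -0.3200 0.4519  tau: 2.2725 -1.5317
step 44  θ: -0.6503 0.5564  w: -0.0449 0.0006  tcp: 0.1668 -0.3204 0.4517  tau: 2.2731 -1.5319
step 45  θ: -0.6512 0.5564  w: -0.0415 0.0005  tcp: 0.1667 -0.3208 0.4514  tau: 2.2737 -1.5320
step 46  θ: -0.6520 0.5564  w: -0.0384 0.0005  tcp: 0.1666 -0.3212 0.4512  tau: 2.2743 -1.5321
step 47  θ: -0.6527 0.5564  w: -0.0356 0.0004  tcp: 0.1665 -0.3215 0.4510  tau: 2.2751 -1.5322
step 48  θ: -0.6534 0.5565  w: -0.0330 0.0004  tcp: 0.1665 -0.3218 0.4508  tau: 2.2759 -1.5324
step 49  θ: -0.6540 0.5565  w: -0.0306 0.0003  tcp: 0.1664 -0.3221 0.4506  tau: 15.8888 -6.4225
step 50  θ: -0.6432 0.5445  w: 1.1143 -1.1841  tcp: 0.1648 -0.3171 0.4560  tau: -2.9604 0.3432
step 51  θ: -0.6255 0.5259  w: 0.6533 -0.6822  tcp: 0.1622 -0.3090 0.4643  tau: -1.2371 -0.2771
step 52  θ: -0.6155 0.5156  w: 0.3477 -0.3573  tcp: 0.1607 -0.3043 0.4689  tau: -0.0705 -0.6939
step 53  θ: -0.6106 0.5105  w: 0.1475 -0.1482  tcp: 0.1600 -0.3020 0.4711  tau: 0.7195 -0.9752
step 54  θ: -0.6089 0.5089  w: 0.0187 -0.0164  tcp: 0.1597 -0.3012 0.4718  tau: 1.2538 -1.1646
step 55  θ: -0.6093 0.5092  w: -0.0582 0.0400  tcp: 0.1598 -0.3014 0.4717
final θ (rad): -0.6093 0.5092
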